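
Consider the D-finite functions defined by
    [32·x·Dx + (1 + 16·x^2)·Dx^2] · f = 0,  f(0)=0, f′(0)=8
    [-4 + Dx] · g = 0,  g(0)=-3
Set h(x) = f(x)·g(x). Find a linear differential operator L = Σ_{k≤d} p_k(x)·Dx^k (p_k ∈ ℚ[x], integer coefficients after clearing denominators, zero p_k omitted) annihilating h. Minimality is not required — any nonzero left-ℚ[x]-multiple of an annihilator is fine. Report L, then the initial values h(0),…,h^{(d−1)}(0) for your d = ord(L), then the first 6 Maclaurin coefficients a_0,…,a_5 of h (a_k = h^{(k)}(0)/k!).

f: a_k = 0, 8, 0, -128/3, 0, 2048/5, …
g: a_k = -3, -12, -24, -32, -32, -128/5, …
Sym-product of L_f,L_g gives L₀ (≤ ord 2).
L = (16 - 128·x + 256·x^2) + (-8 + 32·x - 128·x^2)·Dx + (1 + 16·x^2)·Dx^2  (order 2).
h: a_k = 0, -24, -96, -64, 256, -2304/5, …
ICs: h(0) = 0, h′(0) = -24.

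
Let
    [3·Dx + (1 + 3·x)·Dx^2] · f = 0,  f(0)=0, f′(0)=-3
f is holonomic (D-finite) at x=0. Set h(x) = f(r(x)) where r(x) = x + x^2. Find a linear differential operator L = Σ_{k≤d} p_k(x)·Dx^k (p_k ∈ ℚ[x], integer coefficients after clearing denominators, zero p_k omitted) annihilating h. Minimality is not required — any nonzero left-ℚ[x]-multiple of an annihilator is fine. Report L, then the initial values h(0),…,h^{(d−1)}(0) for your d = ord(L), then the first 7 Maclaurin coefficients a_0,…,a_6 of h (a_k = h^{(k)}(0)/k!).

f: a_k = 0, -3, 9/2, -9, 81/4, -243/5, 243/2, …
L₀ from L_f via x↦r, Dx↦r'^{-1}Dx.
L = (1 + 6·x + 6·x^2)·Dx + (1 + 5·x + 9·x^2 + 6·x^3)·Dx^2  (order 2).
h: a_k = 0, -3, 3/2, 0, -9/4, 27/5, -9, …
ICs: h(0) = 0, h′(0) = -3.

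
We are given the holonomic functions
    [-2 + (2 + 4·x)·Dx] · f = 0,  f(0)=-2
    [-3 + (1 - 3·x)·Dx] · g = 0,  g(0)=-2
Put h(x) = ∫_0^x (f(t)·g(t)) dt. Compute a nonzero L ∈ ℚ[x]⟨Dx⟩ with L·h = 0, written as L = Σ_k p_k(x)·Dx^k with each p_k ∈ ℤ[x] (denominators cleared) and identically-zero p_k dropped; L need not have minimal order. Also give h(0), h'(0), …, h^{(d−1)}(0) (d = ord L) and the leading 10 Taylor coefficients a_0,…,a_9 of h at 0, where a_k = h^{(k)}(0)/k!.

f: a_k = -2, -2, 1, -1, 5/4, -7/4, 21/8, -33/8, 429/64, -715/64, …
g: a_k = -2, -6, -18, -54, -162, -486, -1458, -4374, -13122, -39366, …
f·g: L₀ = L_f ⊗_s L_g, ord ≤ 1·1.
h=∫₀ˣh₀: take L = L₀·Dx.
L = (4 + 3·x)·Dx + (-1 + x + 6·x^2)·Dx^2  (order 2).
h: a_k = 0, 4, 8, 46/3, 35, 167/2, 628/3, 15051/28, 22593/16, 361345/96, …
ICs: h(0) = 0, h′(0) = 4.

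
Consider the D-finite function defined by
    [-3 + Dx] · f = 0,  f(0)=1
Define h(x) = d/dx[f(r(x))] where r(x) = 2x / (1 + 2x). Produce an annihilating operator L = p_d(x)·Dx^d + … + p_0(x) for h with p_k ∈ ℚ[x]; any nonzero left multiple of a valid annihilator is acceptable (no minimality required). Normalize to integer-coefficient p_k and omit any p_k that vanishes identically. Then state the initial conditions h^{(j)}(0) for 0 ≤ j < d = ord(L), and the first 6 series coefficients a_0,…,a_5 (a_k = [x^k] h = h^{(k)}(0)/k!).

f: a_k = 1, 3, 9/2, 9/2, 27/8, 81/40, …
f∘r: x↦r, Dx↦Dx/r' in L_f ⇒ L₀.
Differentiate: ansatz ord ≤ ord L₀ ⇒ L.
L = (2 - 8·x) + (-1 - 4·x - 4·x^2)·Dx  (order 1).
h: a_k = 6, 12, -36, 24, 84, -1656/5, …
ICs: h(0) = 6.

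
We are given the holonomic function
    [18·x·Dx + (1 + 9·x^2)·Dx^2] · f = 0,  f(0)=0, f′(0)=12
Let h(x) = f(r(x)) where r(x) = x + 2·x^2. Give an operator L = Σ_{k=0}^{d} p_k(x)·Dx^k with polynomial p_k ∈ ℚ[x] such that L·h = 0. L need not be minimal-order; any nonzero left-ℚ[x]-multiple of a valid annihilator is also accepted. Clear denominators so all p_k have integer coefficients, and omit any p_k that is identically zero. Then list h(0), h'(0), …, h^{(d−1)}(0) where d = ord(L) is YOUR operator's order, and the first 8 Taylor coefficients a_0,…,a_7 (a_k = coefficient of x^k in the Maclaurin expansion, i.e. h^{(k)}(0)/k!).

L = (-4 + 18·x + 144·x^2 + 432·x^3 + 432·x^4)·Dx + (1 + 4·x + 9·x^2 + 72·x^3 + 180·x^4 + 144·x^5)·Dx^2  (order 2).
h: a_k = 0, 12, 24, -36, -216, -1188/5, 1656, 45684/7, …
ICs: h(0) = 0, h′(0) = 12.

f: a_k = 0, 12, 0, -36, 0, 972/5, 0, -8748/7, …
Change of var in L_f (x↦r) gives L₀.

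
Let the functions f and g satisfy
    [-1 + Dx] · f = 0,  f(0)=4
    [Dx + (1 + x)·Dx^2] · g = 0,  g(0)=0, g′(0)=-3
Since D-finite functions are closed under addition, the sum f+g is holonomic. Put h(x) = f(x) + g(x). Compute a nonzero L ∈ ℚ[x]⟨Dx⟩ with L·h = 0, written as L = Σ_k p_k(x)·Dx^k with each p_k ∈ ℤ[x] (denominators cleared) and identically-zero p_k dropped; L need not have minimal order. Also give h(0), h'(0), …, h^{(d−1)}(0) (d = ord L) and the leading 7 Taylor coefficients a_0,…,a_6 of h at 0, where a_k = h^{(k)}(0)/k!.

L = (-3 - x)·Dx + (1 - 2·x - x^2)·Dx^2 + (2 + 3·x + x^2)·Dx^3  (order 3).
h: a_k = 4, 1, 7/2, -1/3, 11/12, -17/30, 91/180, …
ICs: h(0) = 4, h′(0) = 1, h′′(0) = 7.

f: a_k = 4, 4, 2, 2/3, 1/6, 1/30, 1/180, …
g: a_k = 0, -3, 3/2, -1, 3/4, -3/5, 1/2, …
f+g: L₀ = lclm(L_f,L_g), ord ≤ 1+2.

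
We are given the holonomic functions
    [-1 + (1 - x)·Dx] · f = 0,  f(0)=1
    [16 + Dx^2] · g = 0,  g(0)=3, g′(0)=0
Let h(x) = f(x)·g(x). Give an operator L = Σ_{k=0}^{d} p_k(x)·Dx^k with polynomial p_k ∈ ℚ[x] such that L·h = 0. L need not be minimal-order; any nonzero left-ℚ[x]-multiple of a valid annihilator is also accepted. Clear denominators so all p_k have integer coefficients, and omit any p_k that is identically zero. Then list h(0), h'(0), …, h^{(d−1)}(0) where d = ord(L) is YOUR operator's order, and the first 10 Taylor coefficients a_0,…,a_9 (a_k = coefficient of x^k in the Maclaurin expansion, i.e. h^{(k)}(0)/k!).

f: a_k = 1, 1, 1, 1, 1, 1, 1, 1, 1, 1, …
g: a_k = 3, 0, -24, 0, 32, 0, -256/15, 0, 512/105, 0, …
Product ⇒ symmetric product L₀, ord ≤ 2.
L = (-16 + 16·x) + 2·Dx + (-1 + x)·Dx^2  (order 2).
h: a_k = 3, 3, -21, -21, 11, 11, -91/15, -91/15, -25/21, -25/21, …
ICs: h(0) = 3, h′(0) = 3.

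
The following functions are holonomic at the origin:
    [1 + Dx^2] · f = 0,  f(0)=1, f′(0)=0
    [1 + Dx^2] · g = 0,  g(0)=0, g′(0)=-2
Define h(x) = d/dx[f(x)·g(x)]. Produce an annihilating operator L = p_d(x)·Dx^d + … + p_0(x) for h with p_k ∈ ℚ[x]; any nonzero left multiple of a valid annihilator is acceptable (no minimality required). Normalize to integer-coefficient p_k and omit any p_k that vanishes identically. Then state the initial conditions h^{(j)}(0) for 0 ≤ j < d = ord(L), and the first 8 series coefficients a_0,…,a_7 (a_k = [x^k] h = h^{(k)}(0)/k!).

L = 4 + Dx^2  (order 2).
h: a_k = -2, 0, 4, 0, -4/3, 0, 8/45, 0, …
ICs: h(0) = -2, h′(0) = 0.

f: a_k = 1, 0, -1/2, 0, 1/24, 0, -1/720, 0, …
g: a_k = 0, -2, 0, 1/3, 0, -1/60, 0, 1/2520, …
Product ⇒ symmetric product L₀, ord ≤ 4.
h=h₀': d/dx-closure on L₀ ⇒ L.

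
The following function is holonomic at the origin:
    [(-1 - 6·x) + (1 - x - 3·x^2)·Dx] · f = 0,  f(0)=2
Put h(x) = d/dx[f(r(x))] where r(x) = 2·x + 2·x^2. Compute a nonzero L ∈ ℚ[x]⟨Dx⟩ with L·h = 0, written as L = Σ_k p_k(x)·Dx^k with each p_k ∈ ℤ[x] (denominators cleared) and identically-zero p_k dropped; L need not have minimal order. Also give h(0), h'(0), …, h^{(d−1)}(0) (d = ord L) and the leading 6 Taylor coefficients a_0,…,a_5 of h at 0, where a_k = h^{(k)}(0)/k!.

f: a_k = 2, 2, 8, 14, 38, 80, …
Change of var in L_f (x↦r) gives L₀.
Derive L from L₀ (diff closure).
L = (18 + 156·x + 804·x^2 + 2736·x^3 + 4968·x^4 + 4320·x^5 + 1440·x^6) + (-1 - 12·x + 6·x^2 + 268·x^3 + 900·x^4 + 1368·x^5 + 1008·x^6 + 288·x^7)·Dx  (order 1).
h: a_k = 4, 72, 528, 3904, 26640, 173856, …
ICs: h(0) = 4.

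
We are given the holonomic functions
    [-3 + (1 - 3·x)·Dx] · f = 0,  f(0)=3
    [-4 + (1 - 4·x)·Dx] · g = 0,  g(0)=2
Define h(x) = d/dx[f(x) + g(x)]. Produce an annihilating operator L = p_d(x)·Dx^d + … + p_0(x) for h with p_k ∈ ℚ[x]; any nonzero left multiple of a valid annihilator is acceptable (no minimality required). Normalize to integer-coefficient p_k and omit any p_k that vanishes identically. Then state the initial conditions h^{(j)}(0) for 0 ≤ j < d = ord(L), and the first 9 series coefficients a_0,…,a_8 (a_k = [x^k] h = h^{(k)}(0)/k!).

L = 72 + (-21 + 72·x)·Dx + (1 - 7·x + 12·x^2)·Dx^2  (order 2).
h: a_k = 17, 118, 627, 3020, 13885, 62274, 275303, 1206040, 5250033, …
ICs: h(0) = 17, h′(0) = 118.

f: a_k = 3, 9, 27, 81, 243, 729, 2187, 6561, 19683, …
g: a_k = 2, 8, 32, 128, 512, 2048, 8192, 32768, 131072, …
h₀=f+g: left-lcm gives L₀, ord ≤ 2.
Derive L from L₀ (diff closure).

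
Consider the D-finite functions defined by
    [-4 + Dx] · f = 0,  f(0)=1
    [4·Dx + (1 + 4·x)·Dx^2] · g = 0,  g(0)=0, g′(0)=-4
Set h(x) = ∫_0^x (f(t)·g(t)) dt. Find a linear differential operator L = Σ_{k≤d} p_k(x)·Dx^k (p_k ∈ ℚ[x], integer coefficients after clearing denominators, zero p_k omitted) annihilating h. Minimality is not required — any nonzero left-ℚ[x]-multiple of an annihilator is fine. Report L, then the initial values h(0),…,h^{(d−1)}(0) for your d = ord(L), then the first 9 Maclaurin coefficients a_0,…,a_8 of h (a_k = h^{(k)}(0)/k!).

L = 64·x·Dx + (-4 - 32·x)·Dx^2 + (1 + 4·x)·Dx^3  (order 3).
h: a_k = 0, 0, -2, -8/3, -16/3, 0, -64/5, 256/9, -5888/63, …
ICs: h(0) = 0, h′(0) = 0, h′′(0) = -4.

f: a_k = 1, 4, 8, 32/3, 32/3, 128/15, 256/45, 1024/315, 512/315, …
g: a_k = 0, -4, 8, -64/3, 64, -1024/5, 2048/3, -16384/7, 8192, …
h₀=f·g: eliminate ⇒ L₀, order ≤ 1·2.
h=∫h₀ ⇒ L = L₀·Dx.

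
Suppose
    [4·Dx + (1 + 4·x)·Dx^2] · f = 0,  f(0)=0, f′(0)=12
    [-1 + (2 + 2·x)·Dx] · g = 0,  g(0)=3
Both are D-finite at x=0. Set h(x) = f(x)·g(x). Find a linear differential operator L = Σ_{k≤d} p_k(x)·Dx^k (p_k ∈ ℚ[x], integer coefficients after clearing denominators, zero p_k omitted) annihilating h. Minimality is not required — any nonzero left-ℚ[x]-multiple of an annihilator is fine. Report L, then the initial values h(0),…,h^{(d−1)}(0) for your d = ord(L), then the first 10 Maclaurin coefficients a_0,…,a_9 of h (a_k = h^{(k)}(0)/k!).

L = (-5 + 4·x) + (12 + 12·x)·Dx + (4 + 24·x + 36·x^2 + 16·x^3)·Dx^2  (order 2).
h: a_k = 0, 36, -54, 303/2, -1875/4, 244047/160, -1643073/320, 158740161/8960, -1116101001/17920, 12740089997/57344, …
ICs: h(0) = 0, h′(0) = 36.

f: a_k = 0, 12, -24, 64, -192, 3072/5, -2048, 49152/7, -24576, 262144/3, …
g: a_k = 3, 3/2, -3/8, 3/16, -15/128, 21/256, -63/1024, 99/2048, -1287/32768, 2145/65536, …
h₀=f·g: eliminate ⇒ L₀, order ≤ 2·1.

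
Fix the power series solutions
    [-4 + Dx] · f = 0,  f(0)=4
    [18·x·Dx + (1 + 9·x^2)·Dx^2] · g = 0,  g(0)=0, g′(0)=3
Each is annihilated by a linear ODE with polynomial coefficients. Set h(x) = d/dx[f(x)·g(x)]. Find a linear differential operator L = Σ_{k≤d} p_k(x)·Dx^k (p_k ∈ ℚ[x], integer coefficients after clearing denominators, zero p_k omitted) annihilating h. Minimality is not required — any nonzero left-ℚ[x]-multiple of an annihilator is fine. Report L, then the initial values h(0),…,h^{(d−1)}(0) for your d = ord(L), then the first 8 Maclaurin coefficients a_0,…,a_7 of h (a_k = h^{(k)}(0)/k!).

f: a_k = 4, 16, 32, 128/3, 128/3, 512/15, 1024/45, 4096/315, …
g: a_k = 0, 3, 0, -9, 0, 243/5, 0, -2187/7, …
Sym-product of L_f,L_g gives L₀ (≤ ord 2).
Differentiate: ansatz ord ≤ ord L₀ ⇒ L.
L = (-4 - 288·x + 1548·x^2 - 2592·x^3 + 2592·x^4) + (-7 + 108·x - 531·x^2 + 972·x^3 - 1296·x^4)·Dx + (2 - 9·x + 36·x^2 - 81·x^3 + 162·x^4)·Dx^2  (order 2).
h: a_k = 12, 96, 180, -64, 172, 2976, -1076/15, -2682496/105, …
ICs: h(0) = 12, h′(0) = 96.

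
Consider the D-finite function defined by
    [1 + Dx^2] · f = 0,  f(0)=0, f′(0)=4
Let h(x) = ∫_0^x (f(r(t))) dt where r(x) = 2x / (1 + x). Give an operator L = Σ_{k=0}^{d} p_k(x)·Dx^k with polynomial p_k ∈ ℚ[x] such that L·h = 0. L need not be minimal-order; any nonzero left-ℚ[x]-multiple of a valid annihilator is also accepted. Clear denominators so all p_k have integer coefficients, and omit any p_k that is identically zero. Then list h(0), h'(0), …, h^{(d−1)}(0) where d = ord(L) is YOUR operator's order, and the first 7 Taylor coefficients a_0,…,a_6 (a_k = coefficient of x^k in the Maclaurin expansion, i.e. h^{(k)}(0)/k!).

f: a_k = 0, 4, 0, -2/3, 0, 1/30, 0, …
h₀=f(r): pull back L_f along r ⇒ L₀.
∫: right-multiply L₀ by Dx.
L = 4·Dx + (2 + 6·x + 6·x^2 + 2·x^3)·Dx^2 + (1 + 4·x + 6·x^2 + 4·x^3 + x^4)·Dx^3  (order 3).
h: a_k = 0, 0, 4, -8/3, 2/3, 8/5, -172/45, …
ICs: h(0) = 0, h′(0) = 0, h′′(0) = 8.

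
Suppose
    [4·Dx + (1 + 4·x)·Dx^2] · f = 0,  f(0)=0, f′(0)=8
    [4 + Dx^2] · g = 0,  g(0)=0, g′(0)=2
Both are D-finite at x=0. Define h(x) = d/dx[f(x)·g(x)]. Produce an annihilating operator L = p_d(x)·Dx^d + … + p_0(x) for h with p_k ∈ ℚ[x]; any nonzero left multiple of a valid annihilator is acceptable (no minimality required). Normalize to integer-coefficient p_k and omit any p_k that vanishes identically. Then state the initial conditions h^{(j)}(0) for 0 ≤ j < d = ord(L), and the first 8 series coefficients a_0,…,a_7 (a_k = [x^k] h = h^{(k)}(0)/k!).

f: a_k = 0, 8, -16, 128/3, -128, 2048/5, -4096/3, 32768/7, …
g: a_k = 0, 2, 0, -4/3, 0, 4/15, 0, -8/315, …
Product ⇒ symmetric product L₀, ord ≤ 4.
Differentiate: ansatz ord ≤ ord L₀ ⇒ L.
L = (-832 - 992·x - 5568·x^2 - 12288·x^3 - 2048·x^4 + 24576·x^5 + 16384·x^6) + (-264 - 1568·x - 2560·x^2 + 10240·x^4 + 8192·x^5)·Dx + (-220 - 368·x - 1760·x^2 - 3072·x^3 + 2048·x^4 + 12288·x^5 + 8192·x^6)·Dx^2 + (-66 - 392·x - 640·x^2 + 2560·x^4 + 2048·x^5)·Dx^3 + (-3 - 30·x - 92·x^2 + 640·x^4 + 1536·x^5 + 1024·x^6)·Dx^4  (order 4).
h: a_k = 0, 32, -96, 896/3, -3520/3, 13760/3, -269248/15, 22244864/315, …
ICs: h(0) = 0, h′(0) = 32, h′′(0) = -192, h′′′(0) = 1792.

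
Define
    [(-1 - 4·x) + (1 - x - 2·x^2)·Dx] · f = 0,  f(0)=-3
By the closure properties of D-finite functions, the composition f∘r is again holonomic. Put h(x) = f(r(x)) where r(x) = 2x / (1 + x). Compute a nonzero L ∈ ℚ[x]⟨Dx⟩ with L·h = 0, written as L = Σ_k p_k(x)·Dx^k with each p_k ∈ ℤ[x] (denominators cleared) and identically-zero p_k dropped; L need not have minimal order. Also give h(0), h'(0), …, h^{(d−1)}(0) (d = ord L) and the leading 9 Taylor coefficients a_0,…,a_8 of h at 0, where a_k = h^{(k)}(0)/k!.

f: a_k = -3, -3, -9, -15, -33, -63, -129, -255, -513, …
Substitute x→r, Dx→(1/r')Dx; clear ⇒ L₀.
L = (2 + 18·x) + (-1 - x + 9·x^2 + 9·x^3)·Dx  (order 1).
h: a_k = -3, -6, -30, -54, -270, -486, -2430, -4374, -21870, …
ICs: h(0) = -3.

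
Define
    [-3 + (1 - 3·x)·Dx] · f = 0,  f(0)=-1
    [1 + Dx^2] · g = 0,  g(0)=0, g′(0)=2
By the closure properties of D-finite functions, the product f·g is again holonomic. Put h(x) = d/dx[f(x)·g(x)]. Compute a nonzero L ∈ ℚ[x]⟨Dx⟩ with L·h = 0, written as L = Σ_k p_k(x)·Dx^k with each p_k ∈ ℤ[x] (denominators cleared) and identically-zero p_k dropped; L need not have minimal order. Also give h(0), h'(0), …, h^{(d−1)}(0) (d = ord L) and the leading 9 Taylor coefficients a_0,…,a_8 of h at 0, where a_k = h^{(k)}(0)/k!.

f: a_k = -1, -3, -9, -27, -81, -243, -729, -2187, -6561, …
g: a_k = 0, 2, 0, -1/3, 0, 1/60, 0, -1/2520, 0, …
Sym-product of L_f,L_g gives L₀ (≤ ord 2).
h₀' ⇒ L via d/dx closure of L₀.
L = (-17 - 6·x + 9·x^2) + (-6 + 18·x)·Dx + (1 - 6·x + 9·x^2)·Dx^2  (order 2).
h: a_k = -2, -12, -53, -212, -9541/12, -28623/10, -3606497/360, -3606497/105, -2337010057/20160, …
ICs: h(0) = -2, h′(0) = -12.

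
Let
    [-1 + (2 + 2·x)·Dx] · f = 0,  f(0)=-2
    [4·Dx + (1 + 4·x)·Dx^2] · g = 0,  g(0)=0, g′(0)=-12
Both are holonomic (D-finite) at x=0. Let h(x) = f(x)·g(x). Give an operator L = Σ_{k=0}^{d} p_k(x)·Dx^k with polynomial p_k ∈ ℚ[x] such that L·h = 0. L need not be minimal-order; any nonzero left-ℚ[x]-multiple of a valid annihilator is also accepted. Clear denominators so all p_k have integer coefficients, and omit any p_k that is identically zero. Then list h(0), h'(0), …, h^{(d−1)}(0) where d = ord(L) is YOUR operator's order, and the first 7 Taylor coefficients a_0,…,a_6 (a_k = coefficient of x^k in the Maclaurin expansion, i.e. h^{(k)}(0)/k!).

f: a_k = -2, -1, 1/4, -1/8, 5/64, -7/128, 21/512, …
g: a_k = 0, -12, 24, -64, 192, -3072/5, 2048, …
Product ⇒ symmetric product L₀, ord ≤ 2.
L = (-5 + 4·x) + (12 + 12·x)·Dx + (4 + 24·x + 36·x^2 + 16·x^3)·Dx^2  (order 2).
h: a_k = 0, 24, -36, 101, -625/2, 81349/80, -547691/160, …
ICs: h(0) = 0, h′(0) = 24.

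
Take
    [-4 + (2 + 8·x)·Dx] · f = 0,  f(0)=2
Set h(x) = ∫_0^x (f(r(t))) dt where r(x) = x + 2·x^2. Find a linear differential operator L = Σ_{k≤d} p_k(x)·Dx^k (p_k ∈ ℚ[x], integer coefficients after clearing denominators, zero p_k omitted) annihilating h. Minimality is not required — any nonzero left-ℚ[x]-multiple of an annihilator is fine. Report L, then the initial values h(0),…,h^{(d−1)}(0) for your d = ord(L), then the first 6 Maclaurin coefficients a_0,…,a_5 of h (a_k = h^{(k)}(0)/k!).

f: a_k = 2, 4, -4, 8, -20, 56, …
Substitute x→r, Dx→(1/r')Dx; clear ⇒ L₀.
h=∫h₀ ⇒ L = L₀·Dx.
L = (-2 - 8·x)·Dx + (1 + 4·x + 8·x^2)·Dx^2  (order 2).
h: a_k = 0, 2, 2, 4/3, -2, 12/5, …
ICs: h(0) = 0, h′(0) = 2.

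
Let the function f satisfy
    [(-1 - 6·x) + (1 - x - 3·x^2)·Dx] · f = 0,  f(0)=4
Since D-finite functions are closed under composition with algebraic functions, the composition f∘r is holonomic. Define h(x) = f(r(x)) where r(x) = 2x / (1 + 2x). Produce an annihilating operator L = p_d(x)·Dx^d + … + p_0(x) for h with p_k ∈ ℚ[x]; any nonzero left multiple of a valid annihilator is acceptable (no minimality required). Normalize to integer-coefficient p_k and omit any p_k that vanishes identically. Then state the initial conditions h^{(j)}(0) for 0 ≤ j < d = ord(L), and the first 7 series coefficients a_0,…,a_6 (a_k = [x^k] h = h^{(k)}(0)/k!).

f: a_k = 4, 4, 16, 28, 76, 160, 388, …
h₀=f(r): pull back L_f along r ⇒ L₀.
L = (2 + 28·x) + (-1 - 4·x + 8·x^2 + 24·x^3)·Dx  (order 1).
h: a_k = 4, 8, 48, 0, 576, -1152, 9216, …
ICs: h(0) = 4.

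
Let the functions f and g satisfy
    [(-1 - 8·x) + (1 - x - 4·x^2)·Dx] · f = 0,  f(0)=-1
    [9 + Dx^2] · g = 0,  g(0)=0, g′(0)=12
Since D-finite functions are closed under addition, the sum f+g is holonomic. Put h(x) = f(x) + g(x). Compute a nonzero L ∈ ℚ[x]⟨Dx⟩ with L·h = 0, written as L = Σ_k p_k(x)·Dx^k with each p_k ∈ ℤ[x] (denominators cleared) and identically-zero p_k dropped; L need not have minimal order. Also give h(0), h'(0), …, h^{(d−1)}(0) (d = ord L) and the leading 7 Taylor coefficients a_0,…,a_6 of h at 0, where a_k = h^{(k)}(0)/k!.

f: a_k = -1, -1, -5, -9, -29, -65, -181, …
g: a_k = 0, 12, 0, -18, 0, 81/10, 0, …
Weyl lclm of L_f,L_g ⇒ L₀ (ord ≤ 3).
L = (567 + 4806·x + 3321·x^2 + 9936·x^3 + 6480·x^4 + 10368·x^5) + (-171 + 117·x + 441·x^2 - 135·x^3 + 540·x^4 + 3888·x^5 + 5184·x^6)·Dx + (63 + 534·x + 369·x^2 + 1104·x^3 + 720·x^4 + 1152·x^5)·Dx^2 + (-19 + 13·x + 49·x^2 - 15·x^3 + 60·x^4 + 432·x^5 + 576·x^6)·Dx^3  (order 3).
h: a_k = -1, 11, -5, -27, -29, -569/10, -181, …
ICs: h(0) = -1, h′(0) = 11, h′′(0) = -10.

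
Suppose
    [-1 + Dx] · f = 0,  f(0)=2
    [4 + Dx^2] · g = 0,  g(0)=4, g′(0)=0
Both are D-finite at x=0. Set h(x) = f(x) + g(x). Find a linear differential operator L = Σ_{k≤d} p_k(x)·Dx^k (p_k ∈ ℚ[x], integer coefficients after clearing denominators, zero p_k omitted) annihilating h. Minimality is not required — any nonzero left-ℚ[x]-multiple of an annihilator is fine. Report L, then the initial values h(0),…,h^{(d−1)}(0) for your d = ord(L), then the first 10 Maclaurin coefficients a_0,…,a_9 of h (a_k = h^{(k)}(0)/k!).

f: a_k = 2, 2, 1, 1/3, 1/12, 1/60, 1/360, 1/2520, 1/20160, 1/181440, …
g: a_k = 4, 0, -8, 0, 8/3, 0, -16/45, 0, 8/315, 0, …
f+g: L₀ = lclm(L_f,L_g), ord ≤ 1+2.
L = -4 + 4·Dx - Dx^2 + Dx^3  (order 3).
h: a_k = 6, 2, -7, 1/3, 11/4, 1/60, -127/360, 1/2520, 57/2240, 1/181440, …
ICs: h(0) = 6, h′(0) = 2, h′′(0) = -14.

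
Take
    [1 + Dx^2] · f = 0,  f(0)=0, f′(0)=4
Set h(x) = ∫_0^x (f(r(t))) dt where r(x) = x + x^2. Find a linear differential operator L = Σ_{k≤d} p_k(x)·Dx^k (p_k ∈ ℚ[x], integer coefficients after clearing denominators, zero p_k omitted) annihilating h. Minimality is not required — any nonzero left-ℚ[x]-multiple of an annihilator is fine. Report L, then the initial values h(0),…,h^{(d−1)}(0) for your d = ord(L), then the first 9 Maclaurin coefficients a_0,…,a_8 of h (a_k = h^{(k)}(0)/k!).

f: a_k = 0, 4, 0, -2/3, 0, 1/30, 0, -1/1260, 0, …
L₀ from L_f via x↦r, Dx↦r'^{-1}Dx.
Integrate: L := L₀·Dx.
L = (1 + 6·x + 12·x^2 + 8·x^3)·Dx - 2·Dx^2 + (1 + 2·x)·Dx^3  (order 3).
h: a_k = 0, 0, 2, 4/3, -1/6, -2/5, -59/180, -1/14, 419/10080, …
ICs: h(0) = 0, h′(0) = 0, h′′(0) = 4.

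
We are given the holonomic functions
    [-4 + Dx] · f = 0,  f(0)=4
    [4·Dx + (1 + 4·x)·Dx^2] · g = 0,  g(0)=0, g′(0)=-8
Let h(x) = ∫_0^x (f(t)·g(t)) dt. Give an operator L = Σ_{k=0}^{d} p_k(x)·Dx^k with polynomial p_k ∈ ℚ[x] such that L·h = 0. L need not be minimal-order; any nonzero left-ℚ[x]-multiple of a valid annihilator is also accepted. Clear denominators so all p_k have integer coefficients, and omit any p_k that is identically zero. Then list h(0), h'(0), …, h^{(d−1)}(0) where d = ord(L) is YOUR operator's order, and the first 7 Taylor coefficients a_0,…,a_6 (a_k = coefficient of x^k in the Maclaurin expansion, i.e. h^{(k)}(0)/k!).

L = 64·x·Dx + (-4 - 32·x)·Dx^2 + (1 + 4·x)·Dx^3  (order 3).
h: a_k = 0, 0, -16, -64/3, -128/3, 0, -512/5, …
ICs: h(0) = 0, h′(0) = 0, h′′(0) = -32.

f: a_k = 4, 16, 32, 128/3, 128/3, 512/15, 1024/45, …
g: a_k = 0, -8, 16, -128/3, 128, -2048/5, 4096/3, …
h₀=f·g: eliminate ⇒ L₀, order ≤ 1·2.
h=∫₀ˣh₀: take L = L₀·Dx.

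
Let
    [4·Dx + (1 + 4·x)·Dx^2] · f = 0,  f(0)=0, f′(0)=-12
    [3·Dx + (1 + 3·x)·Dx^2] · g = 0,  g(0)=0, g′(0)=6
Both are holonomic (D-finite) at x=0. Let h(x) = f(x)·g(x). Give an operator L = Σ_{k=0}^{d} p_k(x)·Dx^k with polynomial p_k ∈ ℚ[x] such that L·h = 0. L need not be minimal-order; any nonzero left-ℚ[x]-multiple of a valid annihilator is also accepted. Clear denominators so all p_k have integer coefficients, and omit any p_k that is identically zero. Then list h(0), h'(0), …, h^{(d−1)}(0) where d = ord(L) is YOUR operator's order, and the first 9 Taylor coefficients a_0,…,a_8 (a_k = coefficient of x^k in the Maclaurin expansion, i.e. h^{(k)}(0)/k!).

f: a_k = 0, -12, 24, -64, 192, -3072/5, 2048, -49152/7, 24576, …
g: a_k = 0, 6, -9, 18, -81/2, 486/5, -243, 4374/7, -6561/4, …
h₀=f·g: eliminate ⇒ L₀, order ≤ 2·2.
L = (600 + 4032·x + 6912·x^2)·Dx + (854 + 8808·x + 30240·x^2 + 34560·x^3)·Dx^2 + (172 + 2380·x + 12312·x^2 + 28224·x^3 + 24192·x^4)·Dx^3 + (7 + 122·x + 847·x^2 + 2928·x^3 + 5040·x^4 + 3456·x^5)·Dx^4  (order 4).
h: a_k = 0, 0, -72, 252, -816, 2646, -43524/5, 145572/5, -692640/7, …
ICs: h(0) = 0, h′(0) = 0, h′′(0) = -144, h′′′(0) = 1512.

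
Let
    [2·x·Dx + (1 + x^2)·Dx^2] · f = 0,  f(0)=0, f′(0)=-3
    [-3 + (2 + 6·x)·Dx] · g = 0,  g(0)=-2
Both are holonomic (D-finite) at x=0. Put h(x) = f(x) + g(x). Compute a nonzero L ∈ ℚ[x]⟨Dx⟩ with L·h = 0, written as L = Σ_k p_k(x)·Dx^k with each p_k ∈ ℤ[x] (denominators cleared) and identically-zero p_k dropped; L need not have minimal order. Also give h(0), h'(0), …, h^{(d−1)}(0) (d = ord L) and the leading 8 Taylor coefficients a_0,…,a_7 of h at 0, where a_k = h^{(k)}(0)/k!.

L = (-12 - 90·x + 36·x^2 + 54·x^3)·Dx + (-35 - 48·x - 102·x^2 + 144·x^3 + 189·x^4)·Dx^2 + (-6 - 10·x + 36·x^2 + 44·x^3 + 42·x^4 + 54·x^5)·Dx^3  (order 3).
h: a_k = -2, -6, 9/4, -19/8, 405/64, -8889/640, 15309/512, -502125/7168, …
ICs: h(0) = -2, h′(0) = -6, h′′(0) = 9/2.

f: a_k = 0, -3, 0, 1, 0, -3/5, 0, 3/7, …
g: a_k = -2, -3, 9/4, -27/8, 405/64, -1701/128, 15309/512, -72171/1024, …
Sum ⇒ L₀ = lclm(L_f,L_g) in ℚ(x)⟨Dx⟩.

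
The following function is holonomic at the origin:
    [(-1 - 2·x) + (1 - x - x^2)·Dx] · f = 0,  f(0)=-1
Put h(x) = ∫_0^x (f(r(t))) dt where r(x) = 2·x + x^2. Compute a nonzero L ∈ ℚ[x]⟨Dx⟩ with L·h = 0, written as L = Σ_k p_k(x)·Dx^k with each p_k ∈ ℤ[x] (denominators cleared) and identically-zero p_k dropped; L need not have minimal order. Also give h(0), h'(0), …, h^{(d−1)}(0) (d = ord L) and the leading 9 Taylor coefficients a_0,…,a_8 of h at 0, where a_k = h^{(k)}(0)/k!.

f: a_k = -1, -1, -2, -3, -5, -8, -13, -21, -34, …
Change of var in L_f (x↦r) gives L₀.
h=∫h₀ ⇒ L = L₀·Dx.
L = (2 + 10·x + 12·x^2 + 4·x^3)·Dx + (-1 + 2·x + 5·x^2 + 4·x^3 + x^4)·Dx^2  (order 2).
h: a_k = 0, -1, -1, -3, -8, -118/5, -217/3, -1595/7, -733, …
ICs: h(0) = 0, h′(0) = -1.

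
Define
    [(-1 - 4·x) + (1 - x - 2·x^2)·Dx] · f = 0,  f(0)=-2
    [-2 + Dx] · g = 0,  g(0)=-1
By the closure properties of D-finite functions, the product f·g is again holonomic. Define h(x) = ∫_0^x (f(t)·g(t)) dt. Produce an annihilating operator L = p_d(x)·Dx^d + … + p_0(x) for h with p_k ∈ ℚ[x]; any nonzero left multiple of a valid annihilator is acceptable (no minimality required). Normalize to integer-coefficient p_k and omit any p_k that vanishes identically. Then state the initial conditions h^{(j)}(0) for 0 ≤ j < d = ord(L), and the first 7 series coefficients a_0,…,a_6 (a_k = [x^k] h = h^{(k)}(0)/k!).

L = (3 + 2·x - 4·x^2)·Dx + (-1 + x + 2·x^2)·Dx^2  (order 2).
h: a_k = 0, 2, 3, 14/3, 43/6, 58/5, 869/45, …
ICs: h(0) = 0, h′(0) = 2.

f: a_k = -2, -2, -6, -10, -22, -42, -86, …
g: a_k = -1, -2, -2, -4/3, -2/3, -4/15, -4/45, …
Product ⇒ symmetric product L₀, ord ≤ 1.
h=∫₀ˣh₀: take L = L₀·Dx.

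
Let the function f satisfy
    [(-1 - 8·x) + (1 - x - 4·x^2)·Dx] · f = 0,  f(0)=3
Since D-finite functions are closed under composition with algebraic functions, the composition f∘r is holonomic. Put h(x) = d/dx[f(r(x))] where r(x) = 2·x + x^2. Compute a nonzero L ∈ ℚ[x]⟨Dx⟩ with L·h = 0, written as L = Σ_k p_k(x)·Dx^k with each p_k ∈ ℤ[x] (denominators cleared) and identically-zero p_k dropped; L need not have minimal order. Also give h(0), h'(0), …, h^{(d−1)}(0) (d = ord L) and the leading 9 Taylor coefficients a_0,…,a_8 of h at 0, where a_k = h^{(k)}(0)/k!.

f: a_k = 3, 3, 15, 27, 87, 195, 543, 1323, 3495, …
f∘r: x↦r, Dx↦Dx/r' in L_f ⇒ L₀.
h=h₀': d/dx-closure on L₀ ⇒ L.
L = (21 + 150·x + 987·x^2 + 2192·x^3 + 2148·x^4 + 960·x^5 + 160·x^6) + (-1 - 15·x + 27·x^2 + 345·x^3 + 700·x^4 + 588·x^5 + 224·x^6 + 32·x^7)·Dx  (order 1).
h: a_k = 6, 126, 828, 6924, 45930, 314802, 2029272, 13005048, 81501390, …
ICs: h(0) = 6.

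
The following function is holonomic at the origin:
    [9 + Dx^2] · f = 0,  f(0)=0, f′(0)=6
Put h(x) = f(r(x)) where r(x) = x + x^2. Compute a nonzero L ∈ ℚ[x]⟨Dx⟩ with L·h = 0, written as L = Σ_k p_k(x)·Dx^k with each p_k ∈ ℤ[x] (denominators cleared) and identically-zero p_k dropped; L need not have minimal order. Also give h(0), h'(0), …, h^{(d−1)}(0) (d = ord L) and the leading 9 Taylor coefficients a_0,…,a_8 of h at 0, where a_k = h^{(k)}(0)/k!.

L = (9 + 54·x + 108·x^2 + 72·x^3) - 2·Dx + (1 + 2·x)·Dx^2  (order 2).
h: a_k = 0, 6, 6, -9, -27, -459/20, 45/4, 11097/280, 1377/40, …
ICs: h(0) = 0, h′(0) = 6.

f: a_k = 0, 6, 0, -9, 0, 81/20, 0, -243/280, 0, …
f∘r: x↦r, Dx↦Dx/r' in L_f ⇒ L₀.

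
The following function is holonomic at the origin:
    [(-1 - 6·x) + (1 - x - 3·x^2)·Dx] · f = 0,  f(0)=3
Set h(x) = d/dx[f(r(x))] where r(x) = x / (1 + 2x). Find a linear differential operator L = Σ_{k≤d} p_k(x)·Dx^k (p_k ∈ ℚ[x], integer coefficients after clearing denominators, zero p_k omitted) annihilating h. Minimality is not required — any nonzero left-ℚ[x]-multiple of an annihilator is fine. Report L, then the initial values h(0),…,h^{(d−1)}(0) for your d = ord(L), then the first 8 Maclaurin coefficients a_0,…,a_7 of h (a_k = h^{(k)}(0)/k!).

L = (4 + 6·x + 30·x^2 + 32·x^3) + (-1 - 13·x - 45·x^2 - 38·x^3 + 16·x^4)·Dx  (order 1).
h: a_k = 3, 12, -45, 204, -840, 3330, -12831, 48432, …
ICs: h(0) = 3.

f: a_k = 3, 3, 12, 21, 57, 120, 291, 651, …
h₀=f(r): pull back L_f along r ⇒ L₀.
h=h₀': d/dx-closure on L₀ ⇒ L.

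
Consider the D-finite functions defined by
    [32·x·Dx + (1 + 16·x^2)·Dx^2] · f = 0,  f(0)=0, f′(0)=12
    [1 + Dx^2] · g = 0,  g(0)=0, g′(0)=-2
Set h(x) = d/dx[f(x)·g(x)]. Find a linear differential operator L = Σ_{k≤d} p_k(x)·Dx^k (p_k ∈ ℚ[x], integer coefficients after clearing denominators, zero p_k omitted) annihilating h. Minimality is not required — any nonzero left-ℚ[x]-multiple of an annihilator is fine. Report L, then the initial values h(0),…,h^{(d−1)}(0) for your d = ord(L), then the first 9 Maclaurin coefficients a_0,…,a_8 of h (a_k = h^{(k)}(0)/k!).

f: a_k = 0, 12, 0, -64, 0, 3072/5, 0, -49152/7, 0, …
g: a_k = 0, -2, 0, 1/3, 0, -1/60, 0, 1/2520, 0, …
h₀=f·g: eliminate ⇒ L₀, order ≤ 2·2.
Differentiate: ansatz ord ≤ ord L₀ ⇒ L.
L = (209105 + 6893664·x^2 + 261353216·x^4 + 52248576·x^6 - 2162688·x^8 - 60817408·x^10 + 16777216·x^12) + (108608·x + 9933824·x^3 + 133857280·x^5 + 44564480·x^7 + 20971520·x^9 + 67108864·x^11)·Dx + (210210 + 6980800·x^2 + 263314944·x^4 + 66224128·x^6 + 4063232·x^8 - 54525952·x^10 + 33554432·x^12)·Dx^2 + (108608·x + 9933824·x^3 + 133857280·x^5 + 44564480·x^7 + 20971520·x^9 + 67108864·x^11)·Dx^3 + (1105 + 87136·x^2 + 1961728·x^4 + 13975552·x^6 + 6225920·x^8 + 6291456·x^10 + 16777216·x^12)·Dx^4  (order 4).
h: a_k = 0, -48, 0, 528, 0, -7502, 0, 569972/5, 0, …
ICs: h(0) = 0, h′(0) = -48, h′′(0) = 0, h′′′(0) = 3168.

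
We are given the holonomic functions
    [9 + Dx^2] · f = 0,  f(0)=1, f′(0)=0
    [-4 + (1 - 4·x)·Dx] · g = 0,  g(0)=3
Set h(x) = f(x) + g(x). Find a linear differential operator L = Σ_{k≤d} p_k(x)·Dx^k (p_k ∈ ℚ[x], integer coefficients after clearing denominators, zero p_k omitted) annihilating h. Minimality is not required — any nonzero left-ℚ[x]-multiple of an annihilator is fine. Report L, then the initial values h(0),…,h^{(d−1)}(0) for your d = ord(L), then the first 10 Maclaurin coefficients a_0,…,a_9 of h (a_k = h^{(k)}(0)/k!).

L = (-3780 + 2592·x - 5184·x^2) + (369 - 2124·x + 3888·x^2 - 5184·x^3)·Dx + (-420 + 288·x - 576·x^2)·Dx^2 + (41 - 236·x + 432·x^2 - 576·x^3)·Dx^3  (order 3).
h: a_k = 4, 12, 87/2, 192, 6171/8, 3072, 982959/80, 49152, 880804569/4480, 786432, …
ICs: h(0) = 4, h′(0) = 12, h′′(0) = 87.

f: a_k = 1, 0, -9/2, 0, 27/8, 0, -81/80, 0, 729/4480, 0, …
g: a_k = 3, 12, 48, 192, 768, 3072, 12288, 49152, 196608, 786432, …
h₀=f+g: left-lcm gives L₀, ord ≤ 3.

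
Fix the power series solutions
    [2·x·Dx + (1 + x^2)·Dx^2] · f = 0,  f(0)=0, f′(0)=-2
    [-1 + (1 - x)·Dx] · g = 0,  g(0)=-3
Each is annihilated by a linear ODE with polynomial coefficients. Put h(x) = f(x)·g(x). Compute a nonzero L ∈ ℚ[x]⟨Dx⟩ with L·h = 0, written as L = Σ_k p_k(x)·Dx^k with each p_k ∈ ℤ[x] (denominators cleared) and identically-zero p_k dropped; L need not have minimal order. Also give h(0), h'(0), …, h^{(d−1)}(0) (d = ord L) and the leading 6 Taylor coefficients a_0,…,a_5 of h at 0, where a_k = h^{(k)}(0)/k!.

L = 2·x + (2 - 2·x + 4·x^2)·Dx + (-1 + x - x^2 + x^3)·Dx^2  (order 2).
h: a_k = 0, 6, 6, 4, 4, 26/5, …
ICs: h(0) = 0, h′(0) = 6.

f: a_k = 0, -2, 0, 2/3, 0, -2/5, …
g: a_k = -3, -3, -3, -3, -3, -3, …
h₀=f·g: eliminate ⇒ L₀, order ≤ 2·1.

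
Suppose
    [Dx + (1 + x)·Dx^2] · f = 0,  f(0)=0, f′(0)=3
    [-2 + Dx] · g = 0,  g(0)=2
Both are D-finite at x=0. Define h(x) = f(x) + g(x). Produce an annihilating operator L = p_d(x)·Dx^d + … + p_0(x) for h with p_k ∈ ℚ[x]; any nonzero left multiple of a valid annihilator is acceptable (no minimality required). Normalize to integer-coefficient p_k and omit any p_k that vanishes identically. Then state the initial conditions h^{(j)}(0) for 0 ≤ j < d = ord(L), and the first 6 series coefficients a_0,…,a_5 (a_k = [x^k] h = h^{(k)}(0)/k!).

L = (-8 - 4·x)·Dx + (-2 - 8·x - 4·x^2)·Dx^2 + (3 + 5·x + 2·x^2)·Dx^3  (order 3).
h: a_k = 2, 7, 5/2, 11/3, 7/12, 17/15, …
ICs: h(0) = 2, h′(0) = 7, h′′(0) = 5.

f: a_k = 0, 3, -3/2, 1, -3/4, 3/5, …
g: a_k = 2, 4, 4, 8/3, 4/3, 8/15, …
Weyl lclm of L_f,L_g ⇒ L₀ (ord ≤ 3).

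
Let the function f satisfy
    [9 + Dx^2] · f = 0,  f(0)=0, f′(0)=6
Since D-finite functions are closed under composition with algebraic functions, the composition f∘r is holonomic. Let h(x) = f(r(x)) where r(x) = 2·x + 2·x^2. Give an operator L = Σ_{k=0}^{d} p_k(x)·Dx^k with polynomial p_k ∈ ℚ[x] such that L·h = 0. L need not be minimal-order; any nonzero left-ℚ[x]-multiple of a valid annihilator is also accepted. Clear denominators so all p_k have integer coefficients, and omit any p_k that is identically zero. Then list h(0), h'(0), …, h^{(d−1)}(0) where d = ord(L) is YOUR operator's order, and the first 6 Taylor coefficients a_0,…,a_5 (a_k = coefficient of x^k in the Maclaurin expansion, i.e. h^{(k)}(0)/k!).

f: a_k = 0, 6, 0, -9, 0, 81/20, …
f∘r: x↦r, Dx↦Dx/r' in L_f ⇒ L₀.
L = (36 + 216·x + 432·x^2 + 288·x^3) - 2·Dx + (1 + 2·x)·Dx^2  (order 2).
h: a_k = 0, 12, 12, -72, -216, -432/5, …
ICs: h(0) = 0, h′(0) = 12.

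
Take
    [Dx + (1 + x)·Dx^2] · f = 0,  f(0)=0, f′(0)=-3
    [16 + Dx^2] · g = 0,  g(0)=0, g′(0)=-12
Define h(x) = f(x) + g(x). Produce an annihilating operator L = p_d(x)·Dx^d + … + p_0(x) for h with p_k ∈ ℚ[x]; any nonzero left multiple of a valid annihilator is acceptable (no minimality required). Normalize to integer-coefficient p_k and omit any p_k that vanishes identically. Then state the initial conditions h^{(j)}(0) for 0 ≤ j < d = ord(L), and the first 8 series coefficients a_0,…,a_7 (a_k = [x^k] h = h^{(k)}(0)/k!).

L = (176 + 256·x + 128·x^2)·Dx + (144 + 400·x + 384·x^2 + 128·x^3)·Dx^2 + (11 + 16·x + 8·x^2)·Dx^3 + (9 + 25·x + 24·x^2 + 8·x^3)·Dx^4  (order 4).
h: a_k = 0, -15, 3/2, 31, 3/4, -131/5, 1/2, 979/105, …
ICs: h(0) = 0, h′(0) = -15, h′′(0) = 3, h′′′(0) = 186.

f: a_k = 0, -3, 3/2, -1, 3/4, -3/5, 1/2, -3/7, …
g: a_k = 0, -12, 0, 32, 0, -128/5, 0, 1024/105, …
h₀=f+g: left-lcm gives L₀, ord ≤ 4.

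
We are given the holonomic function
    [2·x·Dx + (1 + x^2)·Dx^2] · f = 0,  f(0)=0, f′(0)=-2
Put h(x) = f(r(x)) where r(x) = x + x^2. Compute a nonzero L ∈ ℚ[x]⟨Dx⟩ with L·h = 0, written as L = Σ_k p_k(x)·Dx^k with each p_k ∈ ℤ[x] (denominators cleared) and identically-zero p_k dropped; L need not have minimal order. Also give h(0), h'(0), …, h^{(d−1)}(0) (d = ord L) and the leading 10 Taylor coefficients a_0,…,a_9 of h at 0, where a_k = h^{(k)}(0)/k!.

L = (-2 + 2·x + 8·x^2 + 12·x^3 + 6·x^4)·Dx + (1 + 2·x + x^2 + 4·x^3 + 5·x^4 + 2·x^5)·Dx^2  (order 2).
h: a_k = 0, -2, -2, 2/3, 2, 8/5, -4/3, -26/7, -2, 34/9, …
ICs: h(0) = 0, h′(0) = -2.

f: a_k = 0, -2, 0, 2/3, 0, -2/5, 0, 2/7, 0, -2/9, …
h₀=f(r): pull back L_f along r ⇒ L₀.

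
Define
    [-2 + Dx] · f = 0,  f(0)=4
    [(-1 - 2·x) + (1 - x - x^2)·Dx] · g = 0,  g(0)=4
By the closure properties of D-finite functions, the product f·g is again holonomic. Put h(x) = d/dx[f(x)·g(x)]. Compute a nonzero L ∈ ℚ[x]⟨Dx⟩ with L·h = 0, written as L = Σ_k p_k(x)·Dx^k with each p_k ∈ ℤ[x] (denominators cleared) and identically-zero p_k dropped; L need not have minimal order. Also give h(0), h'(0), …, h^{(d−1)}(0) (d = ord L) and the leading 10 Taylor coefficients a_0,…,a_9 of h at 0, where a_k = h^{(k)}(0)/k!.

f: a_k = 4, 8, 8, 16/3, 8/3, 16/15, 16/45, 32/315, 8/315, 16/2835, …
g: a_k = 4, 4, 8, 12, 20, 32, 52, 84, 136, 220, …
Product ⇒ symmetric product L₀, ord ≤ 1.
Derive L from L₀ (diff closure).
L = (12 + 2·x - 10·x^2 + 4·x^4) + (-3 + 3·x + 5·x^2 - 2·x^3 - 2·x^4)·Dx  (order 1).
h: a_k = 48, 192, 496, 1088, 2208, 64352/15, 40496/5, 1572608/105, 8587792/315, 46317856/945, …
ICs: h(0) = 48.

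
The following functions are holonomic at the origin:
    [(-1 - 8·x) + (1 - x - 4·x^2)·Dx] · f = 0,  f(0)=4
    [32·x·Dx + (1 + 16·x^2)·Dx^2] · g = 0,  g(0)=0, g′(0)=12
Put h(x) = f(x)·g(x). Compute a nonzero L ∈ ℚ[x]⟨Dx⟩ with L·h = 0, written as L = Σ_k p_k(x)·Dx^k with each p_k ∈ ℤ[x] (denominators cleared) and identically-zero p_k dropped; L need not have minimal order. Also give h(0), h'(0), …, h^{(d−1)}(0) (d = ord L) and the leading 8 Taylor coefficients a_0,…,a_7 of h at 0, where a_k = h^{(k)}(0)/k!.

f: a_k = 4, 4, 20, 36, 116, 260, 724, 1764, …
g: a_k = 0, 12, 0, -64, 0, 3072/5, 0, -49152/7, …
h₀=f·g: eliminate ⇒ L₀, order ≤ 1·2.
L = (8 + 32·x + 384·x^2) + (2 - 16·x + 64·x^2 + 384·x^3)·Dx + (-1 + x - 12·x^2 + 16·x^3 + 64·x^4)·Dx^2  (order 2).
h: a_k = 0, 48, 48, -16, 176, 12848/5, 16368/5, -101744/7, …
ICs: h(0) = 0, h′(0) = 48.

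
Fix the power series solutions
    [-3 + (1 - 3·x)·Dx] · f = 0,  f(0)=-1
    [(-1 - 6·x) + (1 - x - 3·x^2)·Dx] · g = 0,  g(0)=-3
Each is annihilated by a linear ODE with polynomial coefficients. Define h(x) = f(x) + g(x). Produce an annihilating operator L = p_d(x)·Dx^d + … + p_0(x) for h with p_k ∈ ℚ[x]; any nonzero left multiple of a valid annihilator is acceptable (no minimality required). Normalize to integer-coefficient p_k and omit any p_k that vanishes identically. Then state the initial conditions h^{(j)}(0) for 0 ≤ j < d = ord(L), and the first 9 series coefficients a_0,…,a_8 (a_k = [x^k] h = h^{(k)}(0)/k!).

L = (6 - 108·x + 162·x^2 - 162·x^3) + (10 - 6·x - 108·x^2 + 270·x^3 - 324·x^4)·Dx + (-2 + 14·x - 33·x^2 + 18·x^3 + 54·x^4 - 81·x^5)·Dx^2  (order 2).
h: a_k = -4, -6, -21, -48, -138, -363, -1020, -2838, -8085, …
ICs: h(0) = -4, h′(0) = -6.

f: a_k = -1, -3, -9, -27, -81, -243, -729, -2187, -6561, …
g: a_k = -3, -3, -12, -21, -57, -120, -291, -651, -1524, …
h₀=f+g: left-lcm gives L₀, ord ≤ 2.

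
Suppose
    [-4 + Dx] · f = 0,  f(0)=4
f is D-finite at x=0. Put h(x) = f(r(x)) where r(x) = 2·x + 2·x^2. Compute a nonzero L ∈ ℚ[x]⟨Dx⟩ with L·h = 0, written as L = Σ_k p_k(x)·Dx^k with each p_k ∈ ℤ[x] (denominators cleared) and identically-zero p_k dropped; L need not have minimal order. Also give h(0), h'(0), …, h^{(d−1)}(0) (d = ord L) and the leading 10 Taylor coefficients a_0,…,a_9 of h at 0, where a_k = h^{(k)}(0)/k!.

L = (-8 - 16·x) + Dx  (order 1).
h: a_k = 4, 32, 160, 1792/3, 5504/3, 72704/15, 510976/45, 1515520/63, 14731264/315, 239091712/2835, …
ICs: h(0) = 4.

f: a_k = 4, 16, 32, 128/3, 128/3, 512/15, 1024/45, 4096/315, 2048/315, 8192/2835, …
L₀ from L_f via x↦r, Dx↦r'^{-1}Dx.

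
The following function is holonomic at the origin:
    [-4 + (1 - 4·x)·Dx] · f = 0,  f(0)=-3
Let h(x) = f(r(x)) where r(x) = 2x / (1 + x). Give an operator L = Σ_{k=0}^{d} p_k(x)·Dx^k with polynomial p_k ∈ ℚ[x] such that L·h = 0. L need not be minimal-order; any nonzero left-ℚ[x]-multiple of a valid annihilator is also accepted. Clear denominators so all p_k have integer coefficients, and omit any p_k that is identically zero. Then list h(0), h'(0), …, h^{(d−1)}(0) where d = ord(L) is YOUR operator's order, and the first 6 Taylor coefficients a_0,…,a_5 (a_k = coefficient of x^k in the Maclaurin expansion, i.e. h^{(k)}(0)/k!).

L = 8 + (-1 + 6·x + 7·x^2)·Dx  (order 1).
h: a_k = -3, -24, -168, -1176, -8232, -57624, …
ICs: h(0) = -3.

f: a_k = -3, -12, -48, -192, -768, -3072, …
f∘r: x↦r, Dx↦Dx/r' in L_f ⇒ L₀.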